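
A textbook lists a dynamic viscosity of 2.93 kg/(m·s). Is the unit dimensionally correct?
Yes

dynamic viscosity has SI base units: kg / (m * s)
kg/(m·s) reduces to the same SI base units, so it is a valid unit for dynamic viscosity.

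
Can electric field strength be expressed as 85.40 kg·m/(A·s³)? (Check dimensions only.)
Yes

electric field strength has SI base units: kg * m / (A * s^3)
kg·m/(A·s³) reduces to the same SI base units, so it is a valid unit for electric field strength.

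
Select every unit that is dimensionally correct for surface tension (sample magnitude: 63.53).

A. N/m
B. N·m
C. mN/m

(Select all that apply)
A, C

surface tension has SI base units: kg / s^2

Checking each option against kg / s^2:
  A. N/m: ✓ matches
  B. N·m: ✗ does not match
  C. mN/m: ✓ matches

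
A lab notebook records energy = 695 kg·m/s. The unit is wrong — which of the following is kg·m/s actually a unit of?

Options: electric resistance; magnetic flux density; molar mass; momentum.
momentum

energy should have units dimensionally equivalent to kg * m^2 / s^2 (e.g. J).
The given unit 'kg·m/s' reduces to kg * m / s. Of the listed options, that is the dimensionality of momentum.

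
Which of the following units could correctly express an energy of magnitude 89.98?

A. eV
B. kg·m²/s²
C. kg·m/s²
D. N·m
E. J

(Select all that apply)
A, B, D, E

energy has SI base units: kg * m^2 / s^2

Checking each option against kg * m^2 / s^2:
  A. eV: ✓ matches
  B. kg·m²/s²: ✓ matches
  C. kg·m/s²: ✗ does not match
  D. N·m: ✓ matches
  E. J: ✓ matches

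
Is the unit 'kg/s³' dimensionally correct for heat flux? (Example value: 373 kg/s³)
Yes

heat flux has SI base units: kg / s^3
kg/s³ reduces to the same SI base units, so it is a valid unit for heat flux.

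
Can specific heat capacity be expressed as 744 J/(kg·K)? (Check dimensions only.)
Yes

specific heat capacity has SI base units: m^2 / (s^2 * K)
J/(kg·K) reduces to the same SI base units, so it is a valid unit for specific heat capacity.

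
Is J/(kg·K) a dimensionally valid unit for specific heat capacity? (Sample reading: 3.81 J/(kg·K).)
Yes

specific heat capacity has SI base units: m^2 / (s^2 * K)
J/(kg·K) reduces to the same SI base units, so it is a valid unit for specific heat capacity.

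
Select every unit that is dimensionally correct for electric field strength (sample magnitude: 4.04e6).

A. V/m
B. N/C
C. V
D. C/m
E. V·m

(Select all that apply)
A, B

electric field strength has SI base units: kg * m / (A * s^3)

Checking each option against kg * m / (A * s^3):
  A. V/m: ✓ matches
  B. N/C: ✓ matches
  C. V: ✗ does not match
  D. C/m: ✗ does not match
  E. V·m: ✗ does not match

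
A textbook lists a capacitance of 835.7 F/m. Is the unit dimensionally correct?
No

capacitance has SI base units: A^2 * s^4 / (kg * m^2)
F/m does NOT reduce to A^2 * s^4 / (kg * m^2); a valid unit for capacitance would be e.g. F.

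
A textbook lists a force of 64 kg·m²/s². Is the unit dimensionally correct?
No

force has SI base units: kg * m / s^2
kg·m²/s² does NOT reduce to kg * m / s^2; a valid unit for force would be e.g. N.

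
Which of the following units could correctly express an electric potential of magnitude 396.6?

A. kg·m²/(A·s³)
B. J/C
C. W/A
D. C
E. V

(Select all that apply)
A, B, C, E

electric potential has SI base units: kg * m^2 / (A * s^3)

Checking each option against kg * m^2 / (A * s^3):
  A. kg·m²/(A·s³): ✓ matches
  B. J/C: ✓ matches
  C. W/A: ✓ matches
  D. C: ✗ does not match
  E. V: ✓ matches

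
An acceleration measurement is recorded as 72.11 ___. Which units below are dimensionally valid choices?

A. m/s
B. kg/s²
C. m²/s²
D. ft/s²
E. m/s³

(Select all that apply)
D

acceleration has SI base units: m / s^2

Checking each option against m / s^2:
  A. m/s: ✗ does not match
  B. kg/s²: ✗ does not match
  C. m²/s²: ✗ does not match
  D. ft/s²: ✓ matches
  E. m/s³: ✗ does not match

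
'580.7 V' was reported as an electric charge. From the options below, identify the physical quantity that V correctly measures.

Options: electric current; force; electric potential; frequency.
electric potential

electric charge should have units dimensionally equivalent to A * s (e.g. C).
The given unit 'V' reduces to kg * m^2 / (A * s^3). Of the listed options, that is the dimensionality of electric potential.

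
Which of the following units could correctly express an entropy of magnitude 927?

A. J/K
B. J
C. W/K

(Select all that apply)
A

entropy has SI base units: kg * m^2 / (s^2 * K)

Checking each option against kg * m^2 / (s^2 * K):
  A. J/K: ✓ matches
  B. J: ✗ does not match
  C. W/K: ✗ does not match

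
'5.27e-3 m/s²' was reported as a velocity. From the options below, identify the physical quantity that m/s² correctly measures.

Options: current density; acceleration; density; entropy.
acceleration

velocity should have units dimensionally equivalent to m / s (e.g. m/s).
The given unit 'm/s²' reduces to m / s^2. Of the listed options, that is the dimensionality of acceleration.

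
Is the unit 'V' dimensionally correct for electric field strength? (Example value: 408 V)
No

electric field strength has SI base units: kg * m / (A * s^3)
V does NOT reduce to kg * m / (A * s^3); a valid unit for electric field strength would be e.g. V/m.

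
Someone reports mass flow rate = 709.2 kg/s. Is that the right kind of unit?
Yes

mass flow rate has SI base units: kg / s
kg/s reduces to the same SI base units, so it is a valid unit for mass flow rate.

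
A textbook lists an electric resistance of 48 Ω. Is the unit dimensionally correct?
Yes

electric resistance has SI base units: kg * m^2 / (A^2 * s^3)
Ω reduces to the same SI base units, so it is a valid unit for electric resistance.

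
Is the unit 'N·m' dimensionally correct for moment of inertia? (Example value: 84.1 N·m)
No

moment of inertia has SI base units: kg * m^2
N·m does NOT reduce to kg * m^2; a valid unit for moment of inertia would be e.g. kg·m².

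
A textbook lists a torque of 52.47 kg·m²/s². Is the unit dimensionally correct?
Yes

torque has SI base units: kg * m^2 / s^2
kg·m²/s² reduces to the same SI base units, so it is a valid unit for torque.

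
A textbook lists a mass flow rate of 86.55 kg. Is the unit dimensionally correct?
No

mass flow rate has SI base units: kg / s
kg does NOT reduce to kg / s; a valid unit for mass flow rate would be e.g. kg/s.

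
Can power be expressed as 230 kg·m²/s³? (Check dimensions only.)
Yes

power has SI base units: kg * m^2 / s^3
kg·m²/s³ reduces to the same SI base units, so it is a valid unit for power.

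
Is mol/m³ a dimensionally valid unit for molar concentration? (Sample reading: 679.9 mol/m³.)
Yes

molar concentration has SI base units: mol / m^3
mol/m³ reduces to the same SI base units, so it is a valid unit for molar concentration.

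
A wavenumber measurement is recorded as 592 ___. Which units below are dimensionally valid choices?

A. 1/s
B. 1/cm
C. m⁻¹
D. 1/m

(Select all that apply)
B, C, D

wavenumber has SI base units: 1 / m

Checking each option against 1 / m:
  A. 1/s: ✗ does not match
  B. 1/cm: ✓ matches
  C. m⁻¹: ✓ matches
  D. 1/m: ✓ matches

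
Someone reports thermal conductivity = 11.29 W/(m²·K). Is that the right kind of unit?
No

thermal conductivity has SI base units: kg * m / (s^3 * K)
W/(m²·K) does NOT reduce to kg * m / (s^3 * K); a valid unit for thermal conductivity would be e.g. W/(m·K).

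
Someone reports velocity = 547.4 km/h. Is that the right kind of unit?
Yes

velocity has SI base units: m / s
km/h reduces to the same SI base units, so it is a valid unit for velocity.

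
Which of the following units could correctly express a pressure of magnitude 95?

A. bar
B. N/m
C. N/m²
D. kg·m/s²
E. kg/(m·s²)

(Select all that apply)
A, C, E

pressure has SI base units: kg / (m * s^2)

Checking each option against kg / (m * s^2):
  A. bar: ✓ matches
  B. N/m: ✗ does not match
  C. N/m²: ✓ matches
  D. kg·m/s²: ✗ does not match
  E. kg/(m·s²): ✓ matches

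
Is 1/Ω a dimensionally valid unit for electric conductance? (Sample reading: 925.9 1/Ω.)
Yes

electric conductance has SI base units: A^2 * s^3 / (kg * m^2)
1/Ω reduces to the same SI base units, so it is a valid unit for electric conductance.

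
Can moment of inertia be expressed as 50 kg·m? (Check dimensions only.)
No

moment of inertia has SI base units: kg * m^2
kg·m does NOT reduce to kg * m^2; a valid unit for moment of inertia would be e.g. kg·m².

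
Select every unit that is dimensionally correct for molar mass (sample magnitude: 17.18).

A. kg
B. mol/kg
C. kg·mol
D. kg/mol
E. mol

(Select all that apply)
D

molar mass has SI base units: kg / mol

Checking each option against kg / mol:
  A. kg: ✗ does not match
  B. mol/kg: ✗ does not match
  C. kg·mol: ✗ does not match
  D. kg/mol: ✓ matches
  E. mol: ✗ does not match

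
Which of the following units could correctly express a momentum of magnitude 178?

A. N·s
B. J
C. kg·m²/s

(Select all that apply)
A

momentum has SI base units: kg * m / s

Checking each option against kg * m / s:
  A. N·s: ✓ matches
  B. J: ✗ does not match
  C. kg·m²/s: ✗ does not match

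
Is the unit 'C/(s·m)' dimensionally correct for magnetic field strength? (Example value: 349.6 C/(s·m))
Yes

magnetic field strength has SI base units: A / m
C/(s·m) reduces to the same SI base units, so it is a valid unit for magnetic field strength.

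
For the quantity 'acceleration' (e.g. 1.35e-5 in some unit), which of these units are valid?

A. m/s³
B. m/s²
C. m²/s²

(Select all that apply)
B

acceleration has SI base units: m / s^2

Checking each option against m / s^2:
  A. m/s³: ✗ does not match
  B. m/s²: ✓ matches
  C. m²/s²: ✗ does not match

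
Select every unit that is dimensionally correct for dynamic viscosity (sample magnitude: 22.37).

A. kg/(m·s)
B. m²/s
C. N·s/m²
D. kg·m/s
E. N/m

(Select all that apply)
A, C

dynamic viscosity has SI base units: kg / (m * s)

Checking each option against kg / (m * s):
  A. kg/(m·s): ✓ matches
  B. m²/s: ✗ does not match
  C. N·s/m²: ✓ matches
  D. kg·m/s: ✗ does not match
  E. N/m: ✗ does not match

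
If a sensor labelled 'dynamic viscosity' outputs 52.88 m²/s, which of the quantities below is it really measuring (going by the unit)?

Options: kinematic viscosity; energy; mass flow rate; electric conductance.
kinematic viscosity

dynamic viscosity should have units dimensionally equivalent to kg / (m * s) (e.g. Pa·s).
The given unit 'm²/s' reduces to m^2 / s. Of the listed options, that is the dimensionality of kinematic viscosity.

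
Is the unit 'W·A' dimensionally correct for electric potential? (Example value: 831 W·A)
No

electric potential has SI base units: kg * m^2 / (A * s^3)
W·A does NOT reduce to kg * m^2 / (A * s^3); a valid unit for electric potential would be e.g. V.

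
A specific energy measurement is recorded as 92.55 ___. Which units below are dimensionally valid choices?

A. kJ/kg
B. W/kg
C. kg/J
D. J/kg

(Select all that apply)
A, D

specific energy has SI base units: m^2 / s^2

Checking each option against m^2 / s^2:
  A. kJ/kg: ✓ matches
  B. W/kg: ✗ does not match
  C. kg/J: ✗ does not match
  D. J/kg: ✓ matches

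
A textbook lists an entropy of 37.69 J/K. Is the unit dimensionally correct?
Yes

entropy has SI base units: kg * m^2 / (s^2 * K)
J/K reduces to the same SI base units, so it is a valid unit for entropy.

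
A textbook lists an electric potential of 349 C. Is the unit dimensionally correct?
No

electric potential has SI base units: kg * m^2 / (A * s^3)
C does NOT reduce to kg * m^2 / (A * s^3); a valid unit for electric potential would be e.g. V.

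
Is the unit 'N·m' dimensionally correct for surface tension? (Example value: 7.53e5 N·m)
No

surface tension has SI base units: kg / s^2
N·m does NOT reduce to kg / s^2; a valid unit for surface tension would be e.g. N/m.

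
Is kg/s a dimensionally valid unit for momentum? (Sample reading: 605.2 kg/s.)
No

momentum has SI base units: kg * m / s
kg/s does NOT reduce to kg * m / s; a valid unit for momentum would be e.g. kg·m/s.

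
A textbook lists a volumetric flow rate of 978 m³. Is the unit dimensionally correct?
No

volumetric flow rate has SI base units: m^3 / s
m³ does NOT reduce to m^3 / s; a valid unit for volumetric flow rate would be e.g. m³/s.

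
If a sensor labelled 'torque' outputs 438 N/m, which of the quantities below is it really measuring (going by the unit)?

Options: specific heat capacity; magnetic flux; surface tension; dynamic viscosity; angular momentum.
surface tension

torque should have units dimensionally equivalent to kg * m^2 / s^2 (e.g. N·m).
The given unit 'N/m' reduces to kg / s^2. Of the listed options, that is the dimensionality of surface tension.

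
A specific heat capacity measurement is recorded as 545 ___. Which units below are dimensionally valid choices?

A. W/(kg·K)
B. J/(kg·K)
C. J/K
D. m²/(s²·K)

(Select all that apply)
B, D

specific heat capacity has SI base units: m^2 / (s^2 * K)

Checking each option against m^2 / (s^2 * K):
  A. W/(kg·K): ✗ does not match
  B. J/(kg·K): ✓ matches
  C. J/K: ✗ does not match
  D. m²/(s²·K): ✓ matches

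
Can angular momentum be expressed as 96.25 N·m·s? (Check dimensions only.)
Yes

angular momentum has SI base units: kg * m^2 / s
N·m·s reduces to the same SI base units, so it is a valid unit for angular momentum.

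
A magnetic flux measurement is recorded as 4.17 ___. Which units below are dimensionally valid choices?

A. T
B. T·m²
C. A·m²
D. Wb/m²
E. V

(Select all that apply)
B

magnetic flux has SI base units: kg * m^2 / (A * s^2)

Checking each option against kg * m^2 / (A * s^2):
  A. T: ✗ does not match
  B. T·m²: ✓ matches
  C. A·m²: ✗ does not match
  D. Wb/m²: ✗ does not match
  E. V: ✗ does not match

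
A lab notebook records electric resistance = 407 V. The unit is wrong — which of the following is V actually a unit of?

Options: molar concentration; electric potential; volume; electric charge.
electric potential

electric resistance should have units dimensionally equivalent to kg * m^2 / (A^2 * s^3) (e.g. Ω).
The given unit 'V' reduces to kg * m^2 / (A * s^3). Of the listed options, that is the dimensionality of electric potential.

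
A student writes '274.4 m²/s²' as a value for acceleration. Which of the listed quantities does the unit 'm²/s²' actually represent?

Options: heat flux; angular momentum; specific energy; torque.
specific energy

acceleration should have units dimensionally equivalent to m / s^2 (e.g. m/s²).
The given unit 'm²/s²' reduces to m^2 / s^2. Of the listed options, that is the dimensionality of specific energy.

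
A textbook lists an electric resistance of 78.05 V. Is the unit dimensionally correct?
No

electric resistance has SI base units: kg * m^2 / (A^2 * s^3)
V does NOT reduce to kg * m^2 / (A^2 * s^3); a valid unit for electric resistance would be e.g. Ω.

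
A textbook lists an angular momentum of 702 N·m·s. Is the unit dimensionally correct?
Yes

angular momentum has SI base units: kg * m^2 / s
N·m·s reduces to the same SI base units, so it is a valid unit for angular momentum.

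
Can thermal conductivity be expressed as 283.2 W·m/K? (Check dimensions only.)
No

thermal conductivity has SI base units: kg * m / (s^3 * K)
W·m/K does NOT reduce to kg * m / (s^3 * K); a valid unit for thermal conductivity would be e.g. W/(m·K).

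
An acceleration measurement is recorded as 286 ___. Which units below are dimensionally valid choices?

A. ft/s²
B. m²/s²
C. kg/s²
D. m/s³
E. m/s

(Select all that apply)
A

acceleration has SI base units: m / s^2

Checking each option against m / s^2:
  A. ft/s²: ✓ matches
  B. m²/s²: ✗ does not match
  C. kg/s²: ✗ does not match
  D. m/s³: ✗ does not match
  E. m/s: ✗ does not match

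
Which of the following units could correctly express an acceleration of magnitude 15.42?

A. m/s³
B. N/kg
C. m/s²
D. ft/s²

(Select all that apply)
B, C, D

acceleration has SI base units: m / s^2

Checking each option against m / s^2:
  A. m/s³: ✗ does not match
  B. N/kg: ✓ matches
  C. m/s²: ✓ matches
  D. ft/s²: ✓ matches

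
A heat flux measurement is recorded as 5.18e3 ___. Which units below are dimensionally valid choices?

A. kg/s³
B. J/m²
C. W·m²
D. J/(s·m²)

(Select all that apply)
A, D

heat flux has SI base units: kg / s^3

Checking each option against kg / s^3:
  A. kg/s³: ✓ matches
  B. J/m²: ✗ does not match
  C. W·m²: ✗ does not match
  D. J/(s·m²): ✓ matches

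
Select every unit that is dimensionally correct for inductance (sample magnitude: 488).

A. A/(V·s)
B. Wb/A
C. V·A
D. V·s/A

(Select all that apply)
B, D

inductance has SI base units: kg * m^2 / (A^2 * s^2)

Checking each option against kg * m^2 / (A^2 * s^2):
  A. A/(V·s): ✗ does not match
  B. Wb/A: ✓ matches
  C. V·A: ✗ does not match
  D. V·s/A: ✓ matches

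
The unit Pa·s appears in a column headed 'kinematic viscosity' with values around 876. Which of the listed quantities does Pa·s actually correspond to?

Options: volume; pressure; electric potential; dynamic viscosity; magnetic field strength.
dynamic viscosity

kinematic viscosity should have units dimensionally equivalent to m^2 / s (e.g. m²/s).
The given unit 'Pa·s' reduces to kg / (m * s). Of the listed options, that is the dimensionality of dynamic viscosity.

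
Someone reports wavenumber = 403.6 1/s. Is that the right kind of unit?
No

wavenumber has SI base units: 1 / m
1/s does NOT reduce to 1 / m; a valid unit for wavenumber would be e.g. 1/m.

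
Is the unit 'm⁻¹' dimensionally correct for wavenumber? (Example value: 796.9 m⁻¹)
Yes

wavenumber has SI base units: 1 / m
m⁻¹ reduces to the same SI base units, so it is a valid unit for wavenumber.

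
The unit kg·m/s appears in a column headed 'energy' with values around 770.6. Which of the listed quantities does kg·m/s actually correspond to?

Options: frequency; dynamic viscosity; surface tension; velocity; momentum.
momentum

energy should have units dimensionally equivalent to kg * m^2 / s^2 (e.g. J).
The given unit 'kg·m/s' reduces to kg * m / s. Of the listed options, that is the dimensionality of momentum.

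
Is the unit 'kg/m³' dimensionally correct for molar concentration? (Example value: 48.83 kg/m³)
No

molar concentration has SI base units: mol / m^3
kg/m³ does NOT reduce to mol / m^3; a valid unit for molar concentration would be e.g. mol/m³.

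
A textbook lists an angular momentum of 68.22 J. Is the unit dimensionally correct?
No

angular momentum has SI base units: kg * m^2 / s
J does NOT reduce to kg * m^2 / s; a valid unit for angular momentum would be e.g. kg·m²/s.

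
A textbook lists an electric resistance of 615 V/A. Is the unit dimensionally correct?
Yes

electric resistance has SI base units: kg * m^2 / (A^2 * s^3)
V/A reduces to the same SI base units, so it is a valid unit for electric resistance.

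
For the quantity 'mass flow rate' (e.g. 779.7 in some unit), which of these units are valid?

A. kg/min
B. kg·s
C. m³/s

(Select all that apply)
A

mass flow rate has SI base units: kg / s

Checking each option against kg / s:
  A. kg/min: ✓ matches
  B. kg·s: ✗ does not match
  C. m³/s: ✗ does not match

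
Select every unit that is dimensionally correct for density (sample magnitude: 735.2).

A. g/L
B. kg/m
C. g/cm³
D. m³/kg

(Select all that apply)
A, C

density has SI base units: kg / m^3

Checking each option against kg / m^3:
  A. g/L: ✓ matches
  B. kg/m: ✗ does not match
  C. g/cm³: ✓ matches
  D. m³/kg: ✗ does not match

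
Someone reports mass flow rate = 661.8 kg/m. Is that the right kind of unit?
No

mass flow rate has SI base units: kg / s
kg/m does NOT reduce to kg / s; a valid unit for mass flow rate would be e.g. kg/s.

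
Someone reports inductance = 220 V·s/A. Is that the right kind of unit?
Yes

inductance has SI base units: kg * m^2 / (A^2 * s^2)
V·s/A reduces to the same SI base units, so it is a valid unit for inductance.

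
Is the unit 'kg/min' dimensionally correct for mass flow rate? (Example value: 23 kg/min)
Yes

mass flow rate has SI base units: kg / s
kg/min reduces to the same SI base units, so it is a valid unit for mass flow rate.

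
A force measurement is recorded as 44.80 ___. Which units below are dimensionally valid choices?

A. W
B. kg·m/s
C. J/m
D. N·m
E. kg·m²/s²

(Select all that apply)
C

force has SI base units: kg * m / s^2

Checking each option against kg * m / s^2:
  A. W: ✗ does not match
  B. kg·m/s: ✗ does not match
  C. J/m: ✓ matches
  D. N·m: ✗ does not match
  E. kg·m²/s²: ✗ does not match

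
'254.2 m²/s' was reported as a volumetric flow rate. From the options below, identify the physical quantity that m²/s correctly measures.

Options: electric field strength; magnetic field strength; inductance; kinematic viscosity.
kinematic viscosity

volumetric flow rate should have units dimensionally equivalent to m^3 / s (e.g. m³/s).
The given unit 'm²/s' reduces to m^2 / s. Of the listed options, that is the dimensionality of kinematic viscosity.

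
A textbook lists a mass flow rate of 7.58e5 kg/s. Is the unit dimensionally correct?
Yes

mass flow rate has SI base units: kg / s
kg/s reduces to the same SI base units, so it is a valid unit for mass flow rate.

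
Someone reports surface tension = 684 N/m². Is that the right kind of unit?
No

surface tension has SI base units: kg / s^2
N/m² does NOT reduce to kg / s^2; a valid unit for surface tension would be e.g. N/m.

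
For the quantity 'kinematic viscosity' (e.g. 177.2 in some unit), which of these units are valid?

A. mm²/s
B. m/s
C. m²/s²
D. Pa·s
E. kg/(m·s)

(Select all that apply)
A

kinematic viscosity has SI base units: m^2 / s

Checking each option against m^2 / s:
  A. mm²/s: ✓ matches
  B. m/s: ✗ does not match
  C. m²/s²: ✗ does not match
  D. Pa·s: ✗ does not match
  E. kg/(m·s): ✗ does not match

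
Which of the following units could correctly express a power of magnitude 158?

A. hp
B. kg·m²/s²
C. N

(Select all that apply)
A

power has SI base units: kg * m^2 / s^3

Checking each option against kg * m^2 / s^3:
  A. hp: ✓ matches
  B. kg·m²/s²: ✗ does not match
  C. N: ✗ does not match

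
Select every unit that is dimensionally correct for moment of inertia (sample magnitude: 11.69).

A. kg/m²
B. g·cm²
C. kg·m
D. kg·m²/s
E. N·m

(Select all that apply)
B

moment of inertia has SI base units: kg * m^2

Checking each option against kg * m^2:
  A. kg/m²: ✗ does not match
  B. g·cm²: ✓ matches
  C. kg·m: ✗ does not match
  D. kg·m²/s: ✗ does not match
  E. N·m: ✗ does not match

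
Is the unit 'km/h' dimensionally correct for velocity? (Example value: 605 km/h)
Yes

velocity has SI base units: m / s
km/h reduces to the same SI base units, so it is a valid unit for velocity.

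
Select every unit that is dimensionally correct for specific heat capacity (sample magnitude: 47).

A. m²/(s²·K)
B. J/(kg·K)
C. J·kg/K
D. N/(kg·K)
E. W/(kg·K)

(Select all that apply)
A, B

specific heat capacity has SI base units: m^2 / (s^2 * K)

Checking each option against m^2 / (s^2 * K):
  A. m²/(s²·K): ✓ matches
  B. J/(kg·K): ✓ matches
  C. J·kg/K: ✗ does not match
  D. N/(kg·K): ✗ does not match
  E. W/(kg·K): ✗ does not match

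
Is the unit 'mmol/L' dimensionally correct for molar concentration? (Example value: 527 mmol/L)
Yes

molar concentration has SI base units: mol / m^3
mmol/L reduces to the same SI base units, so it is a valid unit for molar concentration.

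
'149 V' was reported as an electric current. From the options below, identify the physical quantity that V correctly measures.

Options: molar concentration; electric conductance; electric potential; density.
electric potential

electric current should have units dimensionally equivalent to A (e.g. A).
The given unit 'V' reduces to kg * m^2 / (A * s^3). Of the listed options, that is the dimensionality of electric potential.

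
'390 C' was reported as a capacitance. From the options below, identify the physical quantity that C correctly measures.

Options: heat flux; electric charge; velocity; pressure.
electric charge

capacitance should have units dimensionally equivalent to A^2 * s^4 / (kg * m^2) (e.g. F).
The given unit 'C' reduces to A * s. Of the listed options, that is the dimensionality of electric charge.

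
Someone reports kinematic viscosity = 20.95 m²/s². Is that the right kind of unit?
No

kinematic viscosity has SI base units: m^2 / s
m²/s² does NOT reduce to m^2 / s; a valid unit for kinematic viscosity would be e.g. m²/s.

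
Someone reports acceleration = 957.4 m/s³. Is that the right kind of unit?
No

acceleration has SI base units: m / s^2
m/s³ does NOT reduce to m / s^2; a valid unit for acceleration would be e.g. m/s².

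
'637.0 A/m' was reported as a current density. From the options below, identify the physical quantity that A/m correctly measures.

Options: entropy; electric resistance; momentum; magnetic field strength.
magnetic field strength

current density should have units dimensionally equivalent to A / m^2 (e.g. A/m²).
The given unit 'A/m' reduces to A / m. Of the listed options, that is the dimensionality of magnetic field strength.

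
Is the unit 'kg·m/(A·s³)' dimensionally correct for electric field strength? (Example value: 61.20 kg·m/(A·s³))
Yes

electric field strength has SI base units: kg * m / (A * s^3)
kg·m/(A·s³) reduces to the same SI base units, so it is a valid unit for electric field strength.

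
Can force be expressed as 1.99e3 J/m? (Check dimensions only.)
Yes

force has SI base units: kg * m / s^2
J/m reduces to the same SI base units, so it is a valid unit for force.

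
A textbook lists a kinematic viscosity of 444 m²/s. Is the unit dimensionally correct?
Yes

kinematic viscosity has SI base units: m^2 / s
m²/s reduces to the same SI base units, so it is a valid unit for kinematic viscosity.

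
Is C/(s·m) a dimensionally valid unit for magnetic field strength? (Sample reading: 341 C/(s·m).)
Yes

magnetic field strength has SI base units: A / m
C/(s·m) reduces to the same SI base units, so it is a valid unit for magnetic field strength.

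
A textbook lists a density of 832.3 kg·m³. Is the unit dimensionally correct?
No

density has SI base units: kg / m^3
kg·m³ does NOT reduce to kg / m^3; a valid unit for density would be e.g. kg/m³.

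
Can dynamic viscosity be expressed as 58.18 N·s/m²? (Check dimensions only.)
Yes

dynamic viscosity has SI base units: kg / (m * s)
N·s/m² reduces to the same SI base units, so it is a valid unit for dynamic viscosity.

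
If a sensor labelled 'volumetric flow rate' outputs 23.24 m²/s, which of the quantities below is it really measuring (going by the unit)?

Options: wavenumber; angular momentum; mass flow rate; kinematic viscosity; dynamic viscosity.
kinematic viscosity

volumetric flow rate should have units dimensionally equivalent to m^3 / s (e.g. m³/s).
The given unit 'm²/s' reduces to m^2 / s. Of the listed options, that is the dimensionality of kinematic viscosity.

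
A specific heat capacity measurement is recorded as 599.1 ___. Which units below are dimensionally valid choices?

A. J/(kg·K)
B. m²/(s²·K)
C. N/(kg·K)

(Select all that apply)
A, B

specific heat capacity has SI base units: m^2 / (s^2 * K)

Checking each option against m^2 / (s^2 * K):
  A. J/(kg·K): ✓ matches
  B. m²/(s²·K): ✓ matches
  C. N/(kg·K): ✗ does not match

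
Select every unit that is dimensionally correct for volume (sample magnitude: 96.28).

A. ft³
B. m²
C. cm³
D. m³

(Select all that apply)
A, C, D

volume has SI base units: m^3

Checking each option against m^3:
  A. ft³: ✓ matches
  B. m²: ✗ does not match
  C. cm³: ✓ matches
  D. m³: ✓ matches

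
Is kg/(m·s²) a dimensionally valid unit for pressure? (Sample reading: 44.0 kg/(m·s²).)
Yes

pressure has SI base units: kg / (m * s^2)
kg/(m·s²) reduces to the same SI base units, so it is a valid unit for pressure.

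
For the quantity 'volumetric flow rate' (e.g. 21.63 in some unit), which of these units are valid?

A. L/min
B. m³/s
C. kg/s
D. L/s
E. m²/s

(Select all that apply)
A, B, D

volumetric flow rate has SI base units: m^3 / s

Checking each option against m^3 / s:
  A. L/min: ✓ matches
  B. m³/s: ✓ matches
  C. kg/s: ✗ does not match
  D. L/s: ✓ matches
  E. m²/s: ✗ does not match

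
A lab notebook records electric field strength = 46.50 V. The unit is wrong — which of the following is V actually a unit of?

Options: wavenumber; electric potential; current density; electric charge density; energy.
electric potential

electric field strength should have units dimensionally equivalent to kg * m / (A * s^3) (e.g. V/m).
The given unit 'V' reduces to kg * m^2 / (A * s^3). Of the listed options, that is the dimensionality of electric potential.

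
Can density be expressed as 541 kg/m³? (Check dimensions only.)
Yes

density has SI base units: kg / m^3
kg/m³ reduces to the same SI base units, so it is a valid unit for density.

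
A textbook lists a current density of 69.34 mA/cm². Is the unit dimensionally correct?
Yes

current density has SI base units: A / m^2
mA/cm² reduces to the same SI base units, so it is a valid unit for current density.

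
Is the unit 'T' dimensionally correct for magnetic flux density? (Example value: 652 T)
Yes

magnetic flux density has SI base units: kg / (A * s^2)
T reduces to the same SI base units, so it is a valid unit for magnetic flux density.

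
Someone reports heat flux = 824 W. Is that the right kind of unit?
No

heat flux has SI base units: kg / s^3
W does NOT reduce to kg / s^3; a valid unit for heat flux would be e.g. W/m².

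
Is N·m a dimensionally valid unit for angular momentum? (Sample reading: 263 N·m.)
No

angular momentum has SI base units: kg * m^2 / s
N·m does NOT reduce to kg * m^2 / s; a valid unit for angular momentum would be e.g. kg·m²/s.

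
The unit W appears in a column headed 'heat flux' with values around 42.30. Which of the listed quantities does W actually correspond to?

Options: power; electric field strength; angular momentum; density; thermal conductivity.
power

heat flux should have units dimensionally equivalent to kg / s^3 (e.g. W/m²).
The given unit 'W' reduces to kg * m^2 / s^3. Of the listed options, that is the dimensionality of power.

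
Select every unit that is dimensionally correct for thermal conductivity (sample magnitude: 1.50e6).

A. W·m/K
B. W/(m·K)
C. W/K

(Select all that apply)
B

thermal conductivity has SI base units: kg * m / (s^3 * K)

Checking each option against kg * m / (s^3 * K):
  A. W·m/K: ✗ does not match
  B. W/(m·K): ✓ matches
  C. W/K: ✗ does not match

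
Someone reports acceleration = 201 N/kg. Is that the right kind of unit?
Yes

acceleration has SI base units: m / s^2
N/kg reduces to the same SI base units, so it is a valid unit for acceleration.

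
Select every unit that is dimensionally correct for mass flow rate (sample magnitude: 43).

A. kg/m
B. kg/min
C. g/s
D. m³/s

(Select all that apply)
B, C

mass flow rate has SI base units: kg / s

Checking each option against kg / s:
  A. kg/m: ✗ does not match
  B. kg/min: ✓ matches
  C. g/s: ✓ matches
  D. m³/s: ✗ does not match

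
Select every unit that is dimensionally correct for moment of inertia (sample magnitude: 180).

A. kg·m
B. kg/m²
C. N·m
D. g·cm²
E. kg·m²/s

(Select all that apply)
D

moment of inertia has SI base units: kg * m^2

Checking each option against kg * m^2:
  A. kg·m: ✗ does not match
  B. kg/m²: ✗ does not match
  C. N·m: ✗ does not match
  D. g·cm²: ✓ matches
  E. kg·m²/s: ✗ does not match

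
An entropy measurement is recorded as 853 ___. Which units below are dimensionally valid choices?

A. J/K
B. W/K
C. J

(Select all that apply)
A

entropy has SI base units: kg * m^2 / (s^2 * K)

Checking each option against kg * m^2 / (s^2 * K):
  A. J/K: ✓ matches
  B. W/K: ✗ does not match
  C. J: ✗ does not match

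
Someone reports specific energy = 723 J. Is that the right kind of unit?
No

specific energy has SI base units: m^2 / s^2
J does NOT reduce to m^2 / s^2; a valid unit for specific energy would be e.g. J/kg.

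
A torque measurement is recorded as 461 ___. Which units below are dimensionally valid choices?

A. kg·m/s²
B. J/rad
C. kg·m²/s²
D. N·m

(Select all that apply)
B, C, D

torque has SI base units: kg * m^2 / s^2

Checking each option against kg * m^2 / s^2:
  A. kg·m/s²: ✗ does not match
  B. J/rad: ✓ matches
  C. kg·m²/s²: ✓ matches
  D. N·m: ✓ matches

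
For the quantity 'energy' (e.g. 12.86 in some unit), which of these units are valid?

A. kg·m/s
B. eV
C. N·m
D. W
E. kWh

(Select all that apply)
B, C, E

energy has SI base units: kg * m^2 / s^2

Checking each option against kg * m^2 / s^2:
  A. kg·m/s: ✗ does not match
  B. eV: ✓ matches
  C. N·m: ✓ matches
  D. W: ✗ does not match
  E. kWh: ✓ matches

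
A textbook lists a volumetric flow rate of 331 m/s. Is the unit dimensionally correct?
No

volumetric flow rate has SI base units: m^3 / s
m/s does NOT reduce to m^3 / s; a valid unit for volumetric flow rate would be e.g. m³/s.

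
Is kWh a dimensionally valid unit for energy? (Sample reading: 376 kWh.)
Yes

energy has SI base units: kg * m^2 / s^2
kWh reduces to the same SI base units, so it is a valid unit for energy.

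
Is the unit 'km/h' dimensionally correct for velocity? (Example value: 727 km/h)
Yes

velocity has SI base units: m / s
km/h reduces to the same SI base units, so it is a valid unit for velocity.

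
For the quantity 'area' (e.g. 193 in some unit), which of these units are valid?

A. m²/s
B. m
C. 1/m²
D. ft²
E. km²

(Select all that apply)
D, E

area has SI base units: m^2

Checking each option against m^2:
  A. m²/s: ✗ does not match
  B. m: ✗ does not match
  C. 1/m²: ✗ does not match
  D. ft²: ✓ matches
  E. km²: ✓ matches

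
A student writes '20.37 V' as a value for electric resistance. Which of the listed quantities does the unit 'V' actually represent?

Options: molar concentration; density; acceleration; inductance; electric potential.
electric potential

electric resistance should have units dimensionally equivalent to kg * m^2 / (A^2 * s^3) (e.g. Ω).
The given unit 'V' reduces to kg * m^2 / (A * s^3). Of the listed options, that is the dimensionality of electric potential.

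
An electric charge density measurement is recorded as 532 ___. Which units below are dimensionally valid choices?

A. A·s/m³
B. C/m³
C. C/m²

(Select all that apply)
A, B

electric charge density has SI base units: A * s / m^3

Checking each option against A * s / m^3:
  A. A·s/m³: ✓ matches
  B. C/m³: ✓ matches
  C. C/m²: ✗ does not match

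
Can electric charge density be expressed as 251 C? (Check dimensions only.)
No

electric charge density has SI base units: A * s / m^3
C does NOT reduce to A * s / m^3; a valid unit for electric charge density would be e.g. C/m³.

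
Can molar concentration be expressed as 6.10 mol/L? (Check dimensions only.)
Yes

molar concentration has SI base units: mol / m^3
mol/L reduces to the same SI base units, so it is a valid unit for molar concentration.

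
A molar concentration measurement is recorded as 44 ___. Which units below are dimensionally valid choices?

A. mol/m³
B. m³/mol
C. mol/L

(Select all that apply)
A, C

molar concentration has SI base units: mol / m^3

Checking each option against mol / m^3:
  A. mol/m³: ✓ matches
  B. m³/mol: ✗ does not match
  C. mol/L: ✓ matches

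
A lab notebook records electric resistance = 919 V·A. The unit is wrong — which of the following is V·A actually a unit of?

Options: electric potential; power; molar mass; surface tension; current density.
power

electric resistance should have units dimensionally equivalent to kg * m^2 / (A^2 * s^3) (e.g. Ω).
The given unit 'V·A' reduces to kg * m^2 / s^3. Of the listed options, that is the dimensionality of power.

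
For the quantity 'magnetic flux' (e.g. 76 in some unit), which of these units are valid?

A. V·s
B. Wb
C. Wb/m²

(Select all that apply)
A, B

magnetic flux has SI base units: kg * m^2 / (A * s^2)

Checking each option against kg * m^2 / (A * s^2):
  A. V·s: ✓ matches
  B. Wb: ✓ matches
  C. Wb/m²: ✗ does not match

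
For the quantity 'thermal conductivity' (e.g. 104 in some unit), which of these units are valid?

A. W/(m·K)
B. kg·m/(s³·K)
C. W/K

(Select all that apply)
A, B

thermal conductivity has SI base units: kg * m / (s^3 * K)

Checking each option against kg * m / (s^3 * K):
  A. W/(m·K): ✓ matches
  B. kg·m/(s³·K): ✓ matches
  C. W/K: ✗ does not match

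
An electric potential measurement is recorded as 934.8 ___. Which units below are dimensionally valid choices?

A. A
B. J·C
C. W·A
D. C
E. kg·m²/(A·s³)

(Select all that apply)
E

electric potential has SI base units: kg * m^2 / (A * s^3)

Checking each option against kg * m^2 / (A * s^3):
  A. A: ✗ does not match
  B. J·C: ✗ does not match
  C. W·A: ✗ does not match
  D. C: ✗ does not match
  E. kg·m²/(A·s³): ✓ matches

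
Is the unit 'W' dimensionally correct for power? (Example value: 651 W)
Yes

power has SI base units: kg * m^2 / s^3
W reduces to the same SI base units, so it is a valid unit for power.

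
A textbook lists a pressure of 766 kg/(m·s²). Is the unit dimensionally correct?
Yes

pressure has SI base units: kg / (m * s^2)
kg/(m·s²) reduces to the same SI base units, so it is a valid unit for pressure.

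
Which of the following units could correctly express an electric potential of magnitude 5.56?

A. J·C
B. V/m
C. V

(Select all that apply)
C

electric potential has SI base units: kg * m^2 / (A * s^3)

Checking each option against kg * m^2 / (A * s^3):
  A. J·C: ✗ does not match
  B. V/m: ✗ does not match
  C. V: ✓ matches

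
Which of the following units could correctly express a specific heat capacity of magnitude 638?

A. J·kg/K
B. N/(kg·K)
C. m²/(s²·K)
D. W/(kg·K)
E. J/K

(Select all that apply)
C

specific heat capacity has SI base units: m^2 / (s^2 * K)

Checking each option against m^2 / (s^2 * K):
  A. J·kg/K: ✗ does not match
  B. N/(kg·K): ✗ does not match
  C. m²/(s²·K): ✓ matches
  D. W/(kg·K): ✗ does not match
  E. J/K: ✗ does not match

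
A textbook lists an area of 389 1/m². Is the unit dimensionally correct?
No

area has SI base units: m^2
1/m² does NOT reduce to m^2; a valid unit for area would be e.g. m².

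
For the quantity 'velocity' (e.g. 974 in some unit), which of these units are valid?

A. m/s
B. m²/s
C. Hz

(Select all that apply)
A

velocity has SI base units: m / s

Checking each option against m / s:
  A. m/s: ✓ matches
  B. m²/s: ✗ does not match
  C. Hz: ✗ does not match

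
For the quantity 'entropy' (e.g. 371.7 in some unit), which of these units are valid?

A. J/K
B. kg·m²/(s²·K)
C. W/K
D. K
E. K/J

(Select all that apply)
A, B

entropy has SI base units: kg * m^2 / (s^2 * K)

Checking each option against kg * m^2 / (s^2 * K):
  A. J/K: ✓ matches
  B. kg·m²/(s²·K): ✓ matches
  C. W/K: ✗ does not match
  D. K: ✗ does not match
  E. K/J: ✗ does not match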